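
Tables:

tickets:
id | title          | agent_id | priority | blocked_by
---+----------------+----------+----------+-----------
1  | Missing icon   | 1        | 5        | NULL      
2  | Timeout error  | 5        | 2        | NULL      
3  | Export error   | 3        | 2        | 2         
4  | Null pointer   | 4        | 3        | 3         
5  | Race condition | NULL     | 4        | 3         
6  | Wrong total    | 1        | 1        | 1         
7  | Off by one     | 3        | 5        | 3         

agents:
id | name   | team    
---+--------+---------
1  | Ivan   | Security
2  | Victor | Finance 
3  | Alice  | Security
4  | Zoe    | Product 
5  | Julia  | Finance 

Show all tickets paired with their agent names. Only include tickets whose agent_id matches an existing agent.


INNER JOIN keeps only tickets rows whose agent_id matches an id in agents. Walk through each ticket:
  - ticket 1 (Missing icon): agent_id=1 -> matches Ivan
  - ticket 2 (Timeout error): agent_id=5 -> matches Julia
  - ticket 3 (Export error): agent_id=3 -> matches Alice
  - ticket 4 (Null pointer): agent_id=4 -> matches Zoe
  - ticket 5 (Race condition): agent_id=NULL, no match -> dropped
  - ticket 6 (Wrong total): agent_id=1 -> matches Ivan
  - ticket 7 (Off by one): agent_id=3 -> matches Alice
So 1 of 7 rows is dropped.

SQL:
SELECT a.title, b.name AS agent
FROM tickets a
INNER JOIN agents b ON a.agent_id = b.id

Result:
title         | agent
--------------+------
Missing icon  | Ivan 
Timeout error | Julia
Export error  | Alice
Null pointer  | Zoe  
Wrong total   | Ivan 
Off by one    | Alice


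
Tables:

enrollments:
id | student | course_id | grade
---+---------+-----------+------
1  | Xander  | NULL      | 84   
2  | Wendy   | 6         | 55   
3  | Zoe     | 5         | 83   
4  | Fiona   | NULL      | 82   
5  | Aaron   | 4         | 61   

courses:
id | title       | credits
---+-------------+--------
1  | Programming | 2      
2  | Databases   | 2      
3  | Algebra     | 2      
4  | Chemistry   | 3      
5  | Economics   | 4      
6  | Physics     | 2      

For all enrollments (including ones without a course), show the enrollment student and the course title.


LEFT JOIN keeps every row from enrollments (the left table); where course_id has no match in courses, the course columns become NULL. Walk through each enrollment:
  - enrollment 1 (Xander): course_id=NULL, no match -> kept with NULL
  - enrollment 2 (Wendy): course_id=6 -> matches Physics
  - enrollment 3 (Zoe): course_id=5 -> matches Economics
  - enrollment 4 (Fiona): course_id=NULL, no match -> kept with NULL
  - enrollment 5 (Aaron): course_id=4 -> matches Chemistry
All 5 rows appear; 2 have NULL course.

SQL:
SELECT a.student, b.title AS course
FROM enrollments a
LEFT JOIN courses b ON a.course_id = b.id

Result:
student | course   
--------+----------
Xander  | NULL     
Wendy   | Physics  
Zoe     | Economics
Fiona   | NULL     
Aaron   | Chemistry


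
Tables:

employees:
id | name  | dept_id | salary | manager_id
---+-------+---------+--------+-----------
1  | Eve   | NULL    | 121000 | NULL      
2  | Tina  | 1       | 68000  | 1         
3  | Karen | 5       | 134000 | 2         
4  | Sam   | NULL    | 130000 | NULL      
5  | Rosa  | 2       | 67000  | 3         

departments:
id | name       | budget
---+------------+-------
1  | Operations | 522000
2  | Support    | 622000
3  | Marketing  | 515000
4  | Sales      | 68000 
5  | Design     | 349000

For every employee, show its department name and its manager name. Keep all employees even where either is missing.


Two LEFT JOINs from the same base table employees: one to departments via dept_id, one to employees itself via manager_id. Both are LEFT so every employee is preserved.
Match against departments:
  - employee 1 (Eve): dept_id=NULL, no match -> kept with NULL
  - employee 2 (Tina): dept_id=1 -> matches Operations
  - employee 3 (Karen): dept_id=5 -> matches Design
  - employee 4 (Sam): dept_id=NULL, no match -> kept with NULL
  - employee 5 (Rosa): dept_id=2 -> matches Support
Match against employees (self):
  - employee 1 (Eve): manager_id=NULL -> NULL
  - employee 2 (Tina): manager_id=1 -> Eve
  - employee 3 (Karen): manager_id=2 -> Tina
  - employee 4 (Sam): manager_id=NULL -> NULL
  - employee 5 (Rosa): manager_id=3 -> Karen

SQL:
SELECT a.name, b.name AS department, c.name AS manager
FROM employees a
LEFT JOIN departments b ON a.dept_id = b.id
LEFT JOIN employees c ON a.manager_id = c.id

Result:
name  | department | manager
------+------------+--------
Eve   | NULL       | NULL   
Tina  | Operations | Eve    
Karen | Design     | Tina   
Sam   | NULL       | NULL   
Rosa  | Support    | Karen  


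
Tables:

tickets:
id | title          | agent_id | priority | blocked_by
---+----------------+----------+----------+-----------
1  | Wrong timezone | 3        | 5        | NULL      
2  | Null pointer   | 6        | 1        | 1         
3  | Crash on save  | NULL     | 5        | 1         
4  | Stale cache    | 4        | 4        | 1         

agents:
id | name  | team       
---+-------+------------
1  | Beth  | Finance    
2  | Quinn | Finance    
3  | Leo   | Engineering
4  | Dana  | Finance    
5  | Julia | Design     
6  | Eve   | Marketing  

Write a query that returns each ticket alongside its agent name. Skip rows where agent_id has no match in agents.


INNER JOIN keeps only tickets rows whose agent_id matches an id in agents. Walk through each ticket:
  - ticket 1 (Wrong timezone): agent_id=3 -> matches Leo
  - ticket 2 (Null pointer): agent_id=6 -> matches Eve
  - ticket 3 (Crash on save): agent_id=NULL, no match -> dropped
  - ticket 4 (Stale cache): agent_id=4 -> matches Dana
So 1 of 4 rows is dropped.

SQL:
SELECT a.title, b.name AS agent
FROM tickets a
INNER JOIN agents b ON a.agent_id = b.id

Result:
title          | agent
---------------+------
Wrong timezone | Leo  
Null pointer   | Eve  
Stale cache    | Dana 


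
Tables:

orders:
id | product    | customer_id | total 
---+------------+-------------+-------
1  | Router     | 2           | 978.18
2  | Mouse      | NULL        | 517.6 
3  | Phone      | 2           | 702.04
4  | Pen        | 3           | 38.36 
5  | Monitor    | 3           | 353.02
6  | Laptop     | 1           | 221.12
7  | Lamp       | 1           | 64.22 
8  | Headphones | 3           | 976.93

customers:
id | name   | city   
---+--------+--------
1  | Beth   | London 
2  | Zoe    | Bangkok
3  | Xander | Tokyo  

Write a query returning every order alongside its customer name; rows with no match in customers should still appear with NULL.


LEFT JOIN keeps every row from orders (the left table); where customer_id has no match in customers, the customer columns become NULL. Walk through each order:
  - order 1 (Router): customer_id=2 -> matches Zoe
  - order 2 (Mouse): customer_id=NULL, no match -> kept with NULL
  - order 3 (Phone): customer_id=2 -> matches Zoe
  - order 4 (Pen): customer_id=3 -> matches Xander
  - order 5 (Monitor): customer_id=3 -> matches Xander
  - order 6 (Laptop): customer_id=1 -> matches Beth
  - order 7 (Lamp): customer_id=1 -> matches Beth
  - order 8 (Headphones): customer_id=3 -> matches Xander
All 8 rows appear; 1 has NULL customer.

SQL:
SELECT a.product, b.name AS customer
FROM orders a
LEFT JOIN customers b ON a.customer_id = b.id

Result:
product    | customer
-----------+---------
Router     | Zoe     
Mouse      | NULL    
Phone      | Zoe     
Pen        | Xander  
Monitor    | Xander  
Laptop     | Beth    
Lamp       | Beth    
Headphones | Xander  


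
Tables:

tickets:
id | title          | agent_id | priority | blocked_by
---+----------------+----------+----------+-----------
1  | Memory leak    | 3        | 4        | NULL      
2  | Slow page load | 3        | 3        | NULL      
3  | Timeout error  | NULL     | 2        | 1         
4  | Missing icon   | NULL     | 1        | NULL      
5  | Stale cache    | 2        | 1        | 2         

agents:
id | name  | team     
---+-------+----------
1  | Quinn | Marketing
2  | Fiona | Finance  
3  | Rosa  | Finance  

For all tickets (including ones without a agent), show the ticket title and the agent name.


LEFT JOIN keeps every row from tickets (the left table); where agent_id has no match in agents, the agent columns become NULL. Walk through each ticket:
  - ticket 1 (Memory leak): agent_id=3 -> matches Rosa
  - ticket 2 (Slow page load): agent_id=3 -> matches Rosa
  - ticket 3 (Timeout error): agent_id=NULL, no match -> kept with NULL
  - ticket 4 (Missing icon): agent_id=NULL, no match -> kept with NULL
  - ticket 5 (Stale cache): agent_id=2 -> matches Fiona
All 5 rows appear; 2 have NULL agent.

SQL:
SELECT a.title, b.name AS agent
FROM tickets a
LEFT JOIN agents b ON a.agent_id = b.id

Result:
title          | agent
---------------+------
Memory leak    | Rosa 
Slow page load | Rosa 
Timeout error  | NULL 
Missing icon   | NULL 
Stale cache    | Fiona


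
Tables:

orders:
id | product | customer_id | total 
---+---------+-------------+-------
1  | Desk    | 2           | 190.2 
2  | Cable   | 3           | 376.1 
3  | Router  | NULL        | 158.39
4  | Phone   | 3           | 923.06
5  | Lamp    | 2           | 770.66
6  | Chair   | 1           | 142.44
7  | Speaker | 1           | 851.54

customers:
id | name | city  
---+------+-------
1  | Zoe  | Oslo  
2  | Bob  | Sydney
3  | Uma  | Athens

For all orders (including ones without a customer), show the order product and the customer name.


LEFT JOIN keeps every row from orders (the left table); where customer_id has no match in customers, the customer columns become NULL. Walk through each order:
  - order 1 (Desk): customer_id=2 -> matches Bob
  - order 2 (Cable): customer_id=3 -> matches Uma
  - order 3 (Router): customer_id=NULL, no match -> kept with NULL
  - order 4 (Phone): customer_id=3 -> matches Uma
  - order 5 (Lamp): customer_id=2 -> matches Bob
  - order 6 (Chair): customer_id=1 -> matches Zoe
  - order 7 (Speaker): customer_id=1 -> matches Zoe
All 7 rows appear; 1 has NULL customer.

SQL:
SELECT a.product, b.name AS customer
FROM orders a
LEFT JOIN customers b ON a.customer_id = b.id

Result:
product | customer
--------+---------
Desk    | Bob     
Cable   | Uma     
Router  | NULL    
Phone   | Uma     
Lamp    | Bob     
Chair   | Zoe     
Speaker | Zoe     


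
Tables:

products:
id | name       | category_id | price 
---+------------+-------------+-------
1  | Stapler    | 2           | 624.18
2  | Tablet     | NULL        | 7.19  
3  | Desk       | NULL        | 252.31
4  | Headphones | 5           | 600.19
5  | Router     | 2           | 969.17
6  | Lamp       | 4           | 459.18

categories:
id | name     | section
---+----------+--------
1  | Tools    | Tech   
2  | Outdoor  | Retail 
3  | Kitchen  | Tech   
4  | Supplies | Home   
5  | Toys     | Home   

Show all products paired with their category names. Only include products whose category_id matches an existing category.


INNER JOIN keeps only products rows whose category_id matches an id in categories. Walk through each product:
  - product 1 (Stapler): category_id=2 -> matches Outdoor
  - product 2 (Tablet): category_id=NULL, no match -> dropped
  - product 3 (Desk): category_id=NULL, no match -> dropped
  - product 4 (Headphones): category_id=5 -> matches Toys
  - product 5 (Router): category_id=2 -> matches Outdoor
  - product 6 (Lamp): category_id=4 -> matches Supplies
So 2 of 6 rows are dropped.

SQL:
SELECT a.name, b.name AS category
FROM products a
INNER JOIN categories b ON a.category_id = b.id

Result:
name       | category
-----------+---------
Stapler    | Outdoor 
Headphones | Toys    
Router     | Outdoor 
Lamp       | Supplies


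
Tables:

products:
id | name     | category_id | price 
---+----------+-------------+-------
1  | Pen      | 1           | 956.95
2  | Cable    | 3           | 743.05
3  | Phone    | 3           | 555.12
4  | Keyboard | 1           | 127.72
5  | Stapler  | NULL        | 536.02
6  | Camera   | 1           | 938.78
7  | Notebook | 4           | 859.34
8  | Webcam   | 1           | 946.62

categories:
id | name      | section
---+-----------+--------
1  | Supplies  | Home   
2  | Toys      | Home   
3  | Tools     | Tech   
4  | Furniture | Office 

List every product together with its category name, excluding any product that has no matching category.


INNER JOIN keeps only products rows whose category_id matches an id in categories. Walk through each product:
  - product 1 (Pen): category_id=1 -> matches Supplies
  - product 2 (Cable): category_id=3 -> matches Tools
  - product 3 (Phone): category_id=3 -> matches Tools
  - product 4 (Keyboard): category_id=1 -> matches Supplies
  - product 5 (Stapler): category_id=NULL, no match -> dropped
  - product 6 (Camera): category_id=1 -> matches Supplies
  - product 7 (Notebook): category_id=4 -> matches Furniture
  - product 8 (Webcam): category_id=1 -> matches Supplies
So 1 of 8 rows is dropped.

SQL:
SELECT a.name, b.name AS category
FROM products a
INNER JOIN categories b ON a.category_id = b.id

Result:
name     | category 
---------+----------
Pen      | Supplies 
Cable    | Tools    
Phone    | Tools    
Keyboard | Supplies 
Camera   | Supplies 
Notebook | Furniture
Webcam   | Supplies 


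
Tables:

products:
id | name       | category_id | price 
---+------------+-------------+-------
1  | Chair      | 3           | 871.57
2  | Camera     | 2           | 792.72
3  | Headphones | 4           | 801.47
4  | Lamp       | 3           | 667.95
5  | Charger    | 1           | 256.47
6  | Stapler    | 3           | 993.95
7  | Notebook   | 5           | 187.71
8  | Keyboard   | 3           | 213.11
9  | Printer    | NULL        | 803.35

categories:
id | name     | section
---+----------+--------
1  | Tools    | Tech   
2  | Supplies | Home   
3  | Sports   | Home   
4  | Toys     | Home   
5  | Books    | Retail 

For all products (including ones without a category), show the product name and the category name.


LEFT JOIN keeps every row from products (the left table); where category_id has no match in categories, the category columns become NULL. Walk through each product:
  - product 1 (Chair): category_id=3 -> matches Sports
  - product 2 (Camera): category_id=2 -> matches Supplies
  - product 3 (Headphones): category_id=4 -> matches Toys
  - product 4 (Lamp): category_id=3 -> matches Sports
  - product 5 (Charger): category_id=1 -> matches Tools
  - product 6 (Stapler): category_id=3 -> matches Sports
  - product 7 (Notebook): category_id=5 -> matches Books
  - product 8 (Keyboard): category_id=3 -> matches Sports
  - product 9 (Printer): category_id=NULL, no match -> kept with NULL
All 9 rows appear; 1 has NULL category.

SQL:
SELECT a.name, b.name AS category
FROM products a
LEFT JOIN categories b ON a.category_id = b.id

Result:
name       | category
-----------+---------
Chair      | Sports  
Camera     | Supplies
Headphones | Toys    
Lamp       | Sports  
Charger    | Tools   
Stapler    | Sports  
Notebook   | Books   
Keyboard   | Sports  
Printer    | NULL    


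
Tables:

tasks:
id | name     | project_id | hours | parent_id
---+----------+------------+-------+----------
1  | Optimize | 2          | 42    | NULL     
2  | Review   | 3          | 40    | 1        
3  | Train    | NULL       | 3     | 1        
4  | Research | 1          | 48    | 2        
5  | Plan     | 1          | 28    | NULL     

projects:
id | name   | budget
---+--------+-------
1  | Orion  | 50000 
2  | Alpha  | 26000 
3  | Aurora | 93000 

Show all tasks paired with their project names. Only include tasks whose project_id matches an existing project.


INNER JOIN keeps only tasks rows whose project_id matches an id in projects. Walk through each task:
  - task 1 (Optimize): project_id=2 -> matches Alpha
  - task 2 (Review): project_id=3 -> matches Aurora
  - task 3 (Train): project_id=NULL, no match -> dropped
  - task 4 (Research): project_id=1 -> matches Orion
  - task 5 (Plan): project_id=1 -> matches Orion
So 1 of 5 rows is dropped.

SQL:
SELECT a.name, b.name AS project
FROM tasks a
INNER JOIN projects b ON a.project_id = b.id

Result:
name     | project
---------+--------
Optimize | Alpha  
Review   | Aurora 
Research | Orion  
Plan     | Orion  


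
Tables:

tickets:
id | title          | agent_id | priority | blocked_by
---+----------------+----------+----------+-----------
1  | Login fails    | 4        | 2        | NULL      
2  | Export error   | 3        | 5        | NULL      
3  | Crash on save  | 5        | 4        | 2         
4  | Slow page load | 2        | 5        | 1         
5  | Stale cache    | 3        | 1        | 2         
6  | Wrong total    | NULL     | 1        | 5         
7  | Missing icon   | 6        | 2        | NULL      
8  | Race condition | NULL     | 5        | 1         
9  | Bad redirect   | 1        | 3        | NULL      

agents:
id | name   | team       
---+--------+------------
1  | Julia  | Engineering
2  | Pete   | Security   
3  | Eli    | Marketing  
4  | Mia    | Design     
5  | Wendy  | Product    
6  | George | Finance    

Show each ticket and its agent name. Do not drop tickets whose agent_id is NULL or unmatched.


LEFT JOIN keeps every row from tickets (the left table); where agent_id has no match in agents, the agent columns become NULL. Walk through each ticket:
  - ticket 1 (Login fails): agent_id=4 -> matches Mia
  - ticket 2 (Export error): agent_id=3 -> matches Eli
  - ticket 3 (Crash on save): agent_id=5 -> matches Wendy
  - ticket 4 (Slow page load): agent_id=2 -> matches Pete
  - ticket 5 (Stale cache): agent_id=3 -> matches Eli
  - ticket 6 (Wrong total): agent_id=NULL, no match -> kept with NULL
  - ticket 7 (Missing icon): agent_id=6 -> matches George
  - ticket 8 (Race condition): agent_id=NULL, no match -> kept with NULL
  - ticket 9 (Bad redirect): agent_id=1 -> matches Julia
All 9 rows appear; 2 have NULL agent.

SQL:
SELECT a.title, b.name AS agent
FROM tickets a
LEFT JOIN agents b ON a.agent_id = b.id

Result:
title          | agent 
---------------+-------
Login fails    | Mia   
Export error   | Eli   
Crash on save  | Wendy 
Slow page load | Pete  
Stale cache    | Eli   
Wrong total    | NULL  
Missing icon   | George
Race condition | NULL  
Bad redirect   | Julia 


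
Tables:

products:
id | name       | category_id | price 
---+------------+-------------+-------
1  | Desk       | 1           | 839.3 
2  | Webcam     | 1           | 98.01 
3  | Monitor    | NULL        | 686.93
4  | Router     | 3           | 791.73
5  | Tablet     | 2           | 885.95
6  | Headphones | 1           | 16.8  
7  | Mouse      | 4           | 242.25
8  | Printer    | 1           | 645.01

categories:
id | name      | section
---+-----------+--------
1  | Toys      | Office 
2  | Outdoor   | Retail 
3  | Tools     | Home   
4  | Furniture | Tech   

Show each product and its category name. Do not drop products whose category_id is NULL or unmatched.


LEFT JOIN keeps every row from products (the left table); where category_id has no match in categories, the category columns become NULL. Walk through each product:
  - product 1 (Desk): category_id=1 -> matches Toys
  - product 2 (Webcam): category_id=1 -> matches Toys
  - product 3 (Monitor): category_id=NULL, no match -> kept with NULL
  - product 4 (Router): category_id=3 -> matches Tools
  - product 5 (Tablet): category_id=2 -> matches Outdoor
  - product 6 (Headphones): category_id=1 -> matches Toys
  - product 7 (Mouse): category_id=4 -> matches Furniture
  - product 8 (Printer): category_id=1 -> matches Toys
All 8 rows appear; 1 has NULL category.

SQL:
SELECT a.name, b.name AS category
FROM products a
LEFT JOIN categories b ON a.category_id = b.id

Result:
name       | category 
-----------+----------
Desk       | Toys     
Webcam     | Toys     
Monitor    | NULL     
Router     | Tools    
Tablet     | Outdoor  
Headphones | Toys     
Mouse      | Furniture
Printer    | Toys     


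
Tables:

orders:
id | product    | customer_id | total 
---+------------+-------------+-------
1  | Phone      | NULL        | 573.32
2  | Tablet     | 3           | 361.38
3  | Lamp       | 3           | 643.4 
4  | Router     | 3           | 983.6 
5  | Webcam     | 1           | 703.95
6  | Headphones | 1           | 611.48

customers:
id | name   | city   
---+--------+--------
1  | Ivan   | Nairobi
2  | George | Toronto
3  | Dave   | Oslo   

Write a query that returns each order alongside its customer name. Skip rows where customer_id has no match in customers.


INNER JOIN keeps only orders rows whose customer_id matches an id in customers. Walk through each order:
  - order 1 (Phone): customer_id=NULL, no match -> dropped
  - order 2 (Tablet): customer_id=3 -> matches Dave
  - order 3 (Lamp): customer_id=3 -> matches Dave
  - order 4 (Router): customer_id=3 -> matches Dave
  - order 5 (Webcam): customer_id=1 -> matches Ivan
  - order 6 (Headphones): customer_id=1 -> matches Ivan
So 1 of 6 rows is dropped.

SQL:
SELECT a.product, b.name AS customer
FROM orders a
INNER JOIN customers b ON a.customer_id = b.id

Result:
product    | customer
-----------+---------
Tablet     | Dave    
Lamp       | Dave    
Router     | Dave    
Webcam     | Ivan    
Headphones | Ivan    


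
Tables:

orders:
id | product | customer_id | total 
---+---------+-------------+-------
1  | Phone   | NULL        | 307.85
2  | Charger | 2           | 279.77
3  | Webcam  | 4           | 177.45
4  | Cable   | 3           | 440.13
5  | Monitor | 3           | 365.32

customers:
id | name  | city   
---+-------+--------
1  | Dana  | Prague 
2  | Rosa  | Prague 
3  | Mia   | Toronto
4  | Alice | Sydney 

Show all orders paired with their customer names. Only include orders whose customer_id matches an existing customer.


INNER JOIN keeps only orders rows whose customer_id matches an id in customers. Walk through each order:
  - order 1 (Phone): customer_id=NULL, no match -> dropped
  - order 2 (Charger): customer_id=2 -> matches Rosa
  - order 3 (Webcam): customer_id=4 -> matches Alice
  - order 4 (Cable): customer_id=3 -> matches Mia
  - order 5 (Monitor): customer_id=3 -> matches Mia
So 1 of 5 rows is dropped.

SQL:
SELECT a.product, b.name AS customer
FROM orders a
INNER JOIN customers b ON a.customer_id = b.id

Result:
product | customer
--------+---------
Charger | Rosa    
Webcam  | Alice   
Cable   | Mia     
Monitor | Mia     


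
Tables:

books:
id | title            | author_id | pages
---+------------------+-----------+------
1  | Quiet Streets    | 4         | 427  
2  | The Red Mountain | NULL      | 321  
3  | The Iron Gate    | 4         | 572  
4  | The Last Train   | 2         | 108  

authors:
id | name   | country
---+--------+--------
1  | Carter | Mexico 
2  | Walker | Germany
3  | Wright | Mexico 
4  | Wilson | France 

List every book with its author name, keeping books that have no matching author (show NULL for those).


LEFT JOIN keeps every row from books (the left table); where author_id has no match in authors, the author columns become NULL. Walk through each book:
  - book 1 (Quiet Streets): author_id=4 -> matches Wilson
  - book 2 (The Red Mountain): author_id=NULL, no match -> kept with NULL
  - book 3 (The Iron Gate): author_id=4 -> matches Wilson
  - book 4 (The Last Train): author_id=2 -> matches Walker
All 4 rows appear; 1 has NULL author.

SQL:
SELECT a.title, b.name AS author
FROM books a
LEFT JOIN authors b ON a.author_id = b.id

Result:
title            | author
-----------------+-------
Quiet Streets    | Wilson
The Red Mountain | NULL  
The Iron Gate    | Wilson
The Last Train   | Walker


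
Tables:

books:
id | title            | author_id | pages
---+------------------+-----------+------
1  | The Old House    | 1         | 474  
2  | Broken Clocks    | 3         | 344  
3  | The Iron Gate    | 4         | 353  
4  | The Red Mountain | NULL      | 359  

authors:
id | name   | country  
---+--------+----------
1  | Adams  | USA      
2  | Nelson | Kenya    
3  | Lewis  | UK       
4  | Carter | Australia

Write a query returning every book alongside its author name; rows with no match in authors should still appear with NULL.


LEFT JOIN keeps every row from books (the left table); where author_id has no match in authors, the author columns become NULL. Walk through each book:
  - book 1 (The Old House): author_id=1 -> matches Adams
  - book 2 (Broken Clocks): author_id=3 -> matches Lewis
  - book 3 (The Iron Gate): author_id=4 -> matches Carter
  - book 4 (The Red Mountain): author_id=NULL, no match -> kept with NULL
All 4 rows appear; 1 has NULL author.

SQL:
SELECT a.title, b.name AS author
FROM books a
LEFT JOIN authors b ON a.author_id = b.id

Result:
title            | author
-----------------+-------
The Old House    | Adams 
Broken Clocks    | Lewis 
The Iron Gate    | Carter
The Red Mountain | NULL  


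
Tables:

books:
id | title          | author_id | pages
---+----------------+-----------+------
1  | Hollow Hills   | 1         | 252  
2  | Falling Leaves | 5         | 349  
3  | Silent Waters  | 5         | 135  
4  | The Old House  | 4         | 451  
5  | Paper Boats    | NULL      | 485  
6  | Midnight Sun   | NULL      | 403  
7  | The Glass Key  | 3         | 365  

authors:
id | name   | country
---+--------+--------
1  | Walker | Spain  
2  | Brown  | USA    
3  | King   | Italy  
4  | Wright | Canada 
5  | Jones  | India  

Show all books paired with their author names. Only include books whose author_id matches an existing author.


INNER JOIN keeps only books rows whose author_id matches an id in authors. Walk through each book:
  - book 1 (Hollow Hills): author_id=1 -> matches Walker
  - book 2 (Falling Leaves): author_id=5 -> matches Jones
  - book 3 (Silent Waters): author_id=5 -> matches Jones
  - book 4 (The Old House): author_id=4 -> matches Wright
  - book 5 (Paper Boats): author_id=NULL, no match -> dropped
  - book 6 (Midnight Sun): author_id=NULL, no match -> dropped
  - book 7 (The Glass Key): author_id=3 -> matches King
So 2 of 7 rows are dropped.

SQL:
SELECT a.title, b.name AS author
FROM books a
INNER JOIN authors b ON a.author_id = b.id

Result:
title          | author
---------------+-------
Hollow Hills   | Walker
Falling Leaves | Jones 
Silent Waters  | Jones 
The Old House  | Wright
The Glass Key  | King  


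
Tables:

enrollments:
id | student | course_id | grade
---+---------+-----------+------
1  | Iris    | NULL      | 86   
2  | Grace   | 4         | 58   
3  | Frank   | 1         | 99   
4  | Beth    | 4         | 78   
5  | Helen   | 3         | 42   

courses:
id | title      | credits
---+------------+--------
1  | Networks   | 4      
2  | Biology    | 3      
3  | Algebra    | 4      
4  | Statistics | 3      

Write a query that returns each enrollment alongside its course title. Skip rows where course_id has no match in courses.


INNER JOIN keeps only enrollments rows whose course_id matches an id in courses. Walk through each enrollment:
  - enrollment 1 (Iris): course_id=NULL, no match -> dropped
  - enrollment 2 (Grace): course_id=4 -> matches Statistics
  - enrollment 3 (Frank): course_id=1 -> matches Networks
  - enrollment 4 (Beth): course_id=4 -> matches Statistics
  - enrollment 5 (Helen): course_id=3 -> matches Algebra
So 1 of 5 rows is dropped.

SQL:
SELECT a.student, b.title AS course
FROM enrollments a
INNER JOIN courses b ON a.course_id = b.id

Result:
student | course    
--------+-----------
Grace   | Statistics
Frank   | Networks  
Beth    | Statistics
Helen   | Algebra   


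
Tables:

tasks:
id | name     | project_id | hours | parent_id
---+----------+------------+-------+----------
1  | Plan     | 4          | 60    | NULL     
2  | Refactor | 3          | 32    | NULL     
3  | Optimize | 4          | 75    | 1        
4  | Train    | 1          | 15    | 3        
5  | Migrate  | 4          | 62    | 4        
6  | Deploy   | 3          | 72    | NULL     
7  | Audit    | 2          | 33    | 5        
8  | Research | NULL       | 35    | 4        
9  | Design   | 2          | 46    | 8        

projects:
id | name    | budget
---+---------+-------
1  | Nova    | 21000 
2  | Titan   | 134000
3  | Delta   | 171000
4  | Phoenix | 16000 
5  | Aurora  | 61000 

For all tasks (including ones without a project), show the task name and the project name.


LEFT JOIN keeps every row from tasks (the left table); where project_id has no match in projects, the project columns become NULL. Walk through each task:
  - task 1 (Plan): project_id=4 -> matches Phoenix
  - task 2 (Refactor): project_id=3 -> matches Delta
  - task 3 (Optimize): project_id=4 -> matches Phoenix
  - task 4 (Train): project_id=1 -> matches Nova
  - task 5 (Migrate): project_id=4 -> matches Phoenix
  - task 6 (Deploy): project_id=3 -> matches Delta
  - task 7 (Audit): project_id=2 -> matches Titan
  - task 8 (Research): project_id=NULL, no match -> kept with NULL
  - task 9 (Design): project_id=2 -> matches Titan
All 9 rows appear; 1 has NULL project.

SQL:
SELECT a.name, b.name AS project
FROM tasks a
LEFT JOIN projects b ON a.project_id = b.id

Result:
name     | project
---------+--------
Plan     | Phoenix
Refactor | Delta  
Optimize | Phoenix
Train    | Nova   
Migrate  | Phoenix
Deploy   | Delta  
Audit    | Titan  
Research | NULL   
Design   | Titan  


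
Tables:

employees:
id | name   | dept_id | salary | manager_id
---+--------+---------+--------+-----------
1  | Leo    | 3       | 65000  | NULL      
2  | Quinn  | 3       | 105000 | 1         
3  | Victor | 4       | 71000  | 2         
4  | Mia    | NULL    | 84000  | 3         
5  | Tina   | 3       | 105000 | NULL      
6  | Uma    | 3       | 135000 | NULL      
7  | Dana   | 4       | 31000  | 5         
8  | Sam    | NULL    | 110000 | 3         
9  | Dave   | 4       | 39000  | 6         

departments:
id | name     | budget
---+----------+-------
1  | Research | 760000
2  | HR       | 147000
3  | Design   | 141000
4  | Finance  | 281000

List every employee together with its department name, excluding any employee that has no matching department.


INNER JOIN keeps only employees rows whose dept_id matches an id in departments. Walk through each employee:
  - employee 1 (Leo): dept_id=3 -> matches Design
  - employee 2 (Quinn): dept_id=3 -> matches Design
  - employee 3 (Victor): dept_id=4 -> matches Finance
  - employee 4 (Mia): dept_id=NULL, no match -> dropped
  - employee 5 (Tina): dept_id=3 -> matches Design
  - employee 6 (Uma): dept_id=3 -> matches Design
  - employee 7 (Dana): dept_id=4 -> matches Finance
  - employee 8 (Sam): dept_id=NULL, no match -> dropped
  - employee 9 (Dave): dept_id=4 -> matches Finance
So 2 of 9 rows are dropped.

SQL:
SELECT a.name, b.name AS department
FROM employees a
INNER JOIN departments b ON a.dept_id = b.id

Result:
name   | department
-------+-----------
Leo    | Design    
Quinn  | Design    
Victor | Finance   
Tina   | Design    
Uma    | Design    
Dana   | Finance   
Dave   | Finance   


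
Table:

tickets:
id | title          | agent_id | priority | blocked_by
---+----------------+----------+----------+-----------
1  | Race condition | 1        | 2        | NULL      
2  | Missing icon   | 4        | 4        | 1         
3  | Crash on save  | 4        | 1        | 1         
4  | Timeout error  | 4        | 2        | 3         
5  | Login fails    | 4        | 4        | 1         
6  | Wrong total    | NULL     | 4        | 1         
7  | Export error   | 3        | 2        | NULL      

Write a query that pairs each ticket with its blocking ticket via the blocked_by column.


This is a self-join: tickets is joined to a second copy of itself, matching each row's blocked_by to another row's id. Use LEFT JOIN so rows with blocked_by=NULL are kept.
  - ticket 1 (Race condition): blocked_by=NULL -> NULL
  - ticket 2 (Missing icon): blocked_by=1 -> Race condition
  - ticket 3 (Crash on save): blocked_by=1 -> Race condition
  - ticket 4 (Timeout error): blocked_by=3 -> Crash on save
  - ticket 5 (Login fails): blocked_by=1 -> Race condition
  - ticket 6 (Wrong total): blocked_by=1 -> Race condition
  - ticket 7 (Export error): blocked_by=NULL -> NULL

SQL:
SELECT a.title AS item, b.title AS blocked_by
FROM tickets a
LEFT JOIN tickets b ON a.blocked_by = b.id

Result:
item           | blocked_by    
---------------+---------------
Race condition | NULL          
Missing icon   | Race condition
Crash on save  | Race condition
Timeout error  | Crash on save 
Login fails    | Race condition
Wrong total    | Race condition
Export error   | NULL          


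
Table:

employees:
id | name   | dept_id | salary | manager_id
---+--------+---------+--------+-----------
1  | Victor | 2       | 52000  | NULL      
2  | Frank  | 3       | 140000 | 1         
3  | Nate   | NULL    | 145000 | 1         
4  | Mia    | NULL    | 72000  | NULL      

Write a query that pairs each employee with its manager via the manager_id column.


This is a self-join: employees is joined to a second copy of itself, matching each row's manager_id to another row's id. Use LEFT JOIN so rows with manager_id=NULL are kept.
  - employee 1 (Victor): manager_id=NULL -> NULL
  - employee 2 (Frank): manager_id=1 -> Victor
  - employee 3 (Nate): manager_id=1 -> Victor
  - employee 4 (Mia): manager_id=NULL -> NULL

SQL:
SELECT a.name AS item, b.name AS manager
FROM employees a
LEFT JOIN employees b ON a.manager_id = b.id

Result:
item   | manager
-------+--------
Victor | NULL   
Frank  | Victor 
Nate   | Victor 
Mia    | NULL   


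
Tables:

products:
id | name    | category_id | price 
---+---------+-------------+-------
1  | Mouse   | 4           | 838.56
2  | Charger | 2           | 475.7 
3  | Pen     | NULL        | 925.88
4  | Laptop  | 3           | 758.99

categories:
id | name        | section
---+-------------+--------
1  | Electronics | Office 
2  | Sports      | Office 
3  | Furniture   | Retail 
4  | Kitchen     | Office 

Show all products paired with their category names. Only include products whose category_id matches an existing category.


INNER JOIN keeps only products rows whose category_id matches an id in categories. Walk through each product:
  - product 1 (Mouse): category_id=4 -> matches Kitchen
  - product 2 (Charger): category_id=2 -> matches Sports
  - product 3 (Pen): category_id=NULL, no match -> dropped
  - product 4 (Laptop): category_id=3 -> matches Furniture
So 1 of 4 rows is dropped.

SQL:
SELECT a.name, b.name AS category
FROM products a
INNER JOIN categories b ON a.category_id = b.id

Result:
name    | category 
--------+----------
Mouse   | Kitchen  
Charger | Sports   
Laptop  | Furniture


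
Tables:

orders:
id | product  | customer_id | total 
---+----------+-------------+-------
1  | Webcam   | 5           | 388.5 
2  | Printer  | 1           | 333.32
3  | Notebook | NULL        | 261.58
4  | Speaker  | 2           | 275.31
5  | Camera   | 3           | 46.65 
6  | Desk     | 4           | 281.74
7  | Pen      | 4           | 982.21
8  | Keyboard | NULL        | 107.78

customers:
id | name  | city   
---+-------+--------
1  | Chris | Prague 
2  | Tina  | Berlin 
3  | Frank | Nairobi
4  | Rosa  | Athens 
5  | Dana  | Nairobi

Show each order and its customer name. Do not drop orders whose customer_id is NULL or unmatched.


LEFT JOIN keeps every row from orders (the left table); where customer_id has no match in customers, the customer columns become NULL. Walk through each order:
  - order 1 (Webcam): customer_id=5 -> matches Dana
  - order 2 (Printer): customer_id=1 -> matches Chris
  - order 3 (Notebook): customer_id=NULL, no match -> kept with NULL
  - order 4 (Speaker): customer_id=2 -> matches Tina
  - order 5 (Camera): customer_id=3 -> matches Frank
  - order 6 (Desk): customer_id=4 -> matches Rosa
  - order 7 (Pen): customer_id=4 -> matches Rosa
  - order 8 (Keyboard): customer_id=NULL, no match -> kept with NULL
All 8 rows appear; 2 have NULL customer.

SQL:
SELECT a.product, b.name AS customer
FROM orders a
LEFT JOIN customers b ON a.customer_id = b.id

Result:
product  | customer
---------+---------
Webcam   | Dana    
Printer  | Chris   
Notebook | NULL    
Speaker  | Tina    
Camera   | Frank   
Desk     | Rosa    
Pen      | Rosa    
Keyboard | NULL    


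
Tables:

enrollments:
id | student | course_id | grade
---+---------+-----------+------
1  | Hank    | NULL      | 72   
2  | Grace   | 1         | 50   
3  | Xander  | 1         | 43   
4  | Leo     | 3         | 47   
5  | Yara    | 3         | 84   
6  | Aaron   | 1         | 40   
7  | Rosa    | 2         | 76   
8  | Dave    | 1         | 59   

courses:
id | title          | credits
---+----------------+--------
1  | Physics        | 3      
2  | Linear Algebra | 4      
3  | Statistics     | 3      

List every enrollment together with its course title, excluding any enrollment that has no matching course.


INNER JOIN keeps only enrollments rows whose course_id matches an id in courses. Walk through each enrollment:
  - enrollment 1 (Hank): course_id=NULL, no match -> dropped
  - enrollment 2 (Grace): course_id=1 -> matches Physics
  - enrollment 3 (Xander): course_id=1 -> matches Physics
  - enrollment 4 (Leo): course_id=3 -> matches Statistics
  - enrollment 5 (Yara): course_id=3 -> matches Statistics
  - enrollment 6 (Aaron): course_id=1 -> matches Physics
  - enrollment 7 (Rosa): course_id=2 -> matches Linear Algebra
  - enrollment 8 (Dave): course_id=1 -> matches Physics
So 1 of 8 rows is dropped.

SQL:
SELECT a.student, b.title AS course
FROM enrollments a
INNER JOIN courses b ON a.course_id = b.id

Result:
student | course        
--------+---------------
Grace   | Physics       
Xander  | Physics       
Leo     | Statistics    
Yara    | Statistics    
Aaron   | Physics       
Rosa    | Linear Algebra
Dave    | Physics       


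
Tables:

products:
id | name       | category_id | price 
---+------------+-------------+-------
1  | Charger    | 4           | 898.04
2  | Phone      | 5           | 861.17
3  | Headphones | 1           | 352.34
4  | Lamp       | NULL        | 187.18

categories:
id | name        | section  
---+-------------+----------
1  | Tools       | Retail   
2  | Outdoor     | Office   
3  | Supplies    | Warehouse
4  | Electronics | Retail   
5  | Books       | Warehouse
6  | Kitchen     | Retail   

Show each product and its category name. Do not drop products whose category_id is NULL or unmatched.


LEFT JOIN keeps every row from products (the left table); where category_id has no match in categories, the category columns become NULL. Walk through each product:
  - product 1 (Charger): category_id=4 -> matches Electronics
  - product 2 (Phone): category_id=5 -> matches Books
  - product 3 (Headphones): category_id=1 -> matches Tools
  - product 4 (Lamp): category_id=NULL, no match -> kept with NULL
All 4 rows appear; 1 has NULL category.

SQL:
SELECT a.name, b.name AS category
FROM products a
LEFT JOIN categories b ON a.category_id = b.id

Result:
name       | category   
-----------+------------
Charger    | Electronics
Phone      | Books      
Headphones | Tools      
Lamp       | NULL       


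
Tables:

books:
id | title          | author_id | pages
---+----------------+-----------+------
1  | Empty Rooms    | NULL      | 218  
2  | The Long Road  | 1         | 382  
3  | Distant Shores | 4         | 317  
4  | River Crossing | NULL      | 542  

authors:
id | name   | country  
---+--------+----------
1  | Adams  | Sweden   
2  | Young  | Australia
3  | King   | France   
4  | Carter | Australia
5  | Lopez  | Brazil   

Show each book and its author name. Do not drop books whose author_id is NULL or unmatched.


LEFT JOIN keeps every row from books (the left table); where author_id has no match in authors, the author columns become NULL. Walk through each book:
  - book 1 (Empty Rooms): author_id=NULL, no match -> kept with NULL
  - book 2 (The Long Road): author_id=1 -> matches Adams
  - book 3 (Distant Shores): author_id=4 -> matches Carter
  - book 4 (River Crossing): author_id=NULL, no match -> kept with NULL
All 4 rows appear; 2 have NULL author.

SQL:
SELECT a.title, b.name AS author
FROM books a
LEFT JOIN authors b ON a.author_id = b.id

Result:
title          | author
---------------+-------
Empty Rooms    | NULL  
The Long Road  | Adams 
Distant Shores | Carter
River Crossing | NULL  


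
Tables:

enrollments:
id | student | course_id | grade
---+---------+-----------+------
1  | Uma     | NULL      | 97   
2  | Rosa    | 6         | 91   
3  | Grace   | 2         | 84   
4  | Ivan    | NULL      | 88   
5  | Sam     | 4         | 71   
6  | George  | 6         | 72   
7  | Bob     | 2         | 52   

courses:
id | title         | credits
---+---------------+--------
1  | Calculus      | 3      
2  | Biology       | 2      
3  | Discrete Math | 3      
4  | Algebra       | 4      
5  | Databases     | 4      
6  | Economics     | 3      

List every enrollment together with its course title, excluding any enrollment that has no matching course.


INNER JOIN keeps only enrollments rows whose course_id matches an id in courses. Walk through each enrollment:
  - enrollment 1 (Uma): course_id=NULL, no match -> dropped
  - enrollment 2 (Rosa): course_id=6 -> matches Economics
  - enrollment 3 (Grace): course_id=2 -> matches Biology
  - enrollment 4 (Ivan): course_id=NULL, no match -> dropped
  - enrollment 5 (Sam): course_id=4 -> matches Algebra
  - enrollment 6 (George): course_id=6 -> matches Economics
  - enrollment 7 (Bob): course_id=2 -> matches Biology
So 2 of 7 rows are dropped.

SQL:
SELECT a.student, b.title AS course
FROM enrollments a
INNER JOIN courses b ON a.course_id = b.id

Result:
student | course   
--------+----------
Rosa    | Economics
Grace   | Biology  
Sam     | Algebra  
George  | Economics
Bob     | Biology  
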